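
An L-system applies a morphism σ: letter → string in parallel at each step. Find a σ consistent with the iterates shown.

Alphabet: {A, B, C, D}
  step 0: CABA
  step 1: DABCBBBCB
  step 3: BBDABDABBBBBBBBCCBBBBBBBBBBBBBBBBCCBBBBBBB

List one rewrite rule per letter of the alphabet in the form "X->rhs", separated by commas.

A->CB, B->BB, C->DAB, D->BC

  step 0 ⇒ step 1: CABA ⇒ DAB·CB·BB·CB
    A ↦ CB
    B ↦ BB
    C ↦ DAB
    D ↦ BC  (constrained at step 1)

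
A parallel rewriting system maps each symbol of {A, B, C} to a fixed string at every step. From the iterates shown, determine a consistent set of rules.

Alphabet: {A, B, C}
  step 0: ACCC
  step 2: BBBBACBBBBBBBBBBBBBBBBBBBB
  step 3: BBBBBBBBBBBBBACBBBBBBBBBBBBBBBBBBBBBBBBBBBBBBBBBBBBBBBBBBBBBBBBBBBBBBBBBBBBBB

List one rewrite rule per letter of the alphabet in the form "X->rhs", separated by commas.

A->BAC, B->BBB, C->BB

  step 2 ⇒ step 3: BBBBACBBBBBBBBBBBBBBBBBBBB ⇒ BBB·BBB·BBB·BBB·BAC·BB·BBB·BBB·BBB·BBB·BBB·BBB·BBB·BBB·BBB·BBB·BBB·BBB·BBB·BBB·BBB·BBB·BBB·BBB·BBB·BBB
    A ↦ BAC
    B ↦ BBB
    C ↦ BB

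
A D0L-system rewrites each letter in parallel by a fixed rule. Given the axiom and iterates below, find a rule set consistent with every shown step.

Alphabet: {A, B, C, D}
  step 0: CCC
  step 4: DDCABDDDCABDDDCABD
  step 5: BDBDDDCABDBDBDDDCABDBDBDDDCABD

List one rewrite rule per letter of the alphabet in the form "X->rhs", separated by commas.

  step 4 ⇒ step 5: DDCABDDDCABDDDCABD ⇒ BD·BD·D·D·CA·BD·BD·BD·D·D·CA·BD·BD·BD·D·D·CA·BD
    A ↦ D
    B ↦ CA
    C ↦ D
    D ↦ BD

A->D, B->CA, C->D, D->BD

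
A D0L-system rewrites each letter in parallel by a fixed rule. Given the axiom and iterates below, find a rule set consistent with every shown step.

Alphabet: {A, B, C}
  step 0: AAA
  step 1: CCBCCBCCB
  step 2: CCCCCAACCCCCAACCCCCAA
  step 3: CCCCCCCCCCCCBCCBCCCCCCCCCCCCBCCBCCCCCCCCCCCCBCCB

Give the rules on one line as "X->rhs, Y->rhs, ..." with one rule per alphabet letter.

A->CCB, B->CAA, C->CC

  step 2 ⇒ step 3: CCCCCAACCCCCAACCCCCAA ⇒ CC·CC·CC·CC·CC·CCB·CCB·CC·CC·CC·CC·CC·CCB·CCB·CC·CC·CC·CC·CC·CCB·CCB
    A ↦ CCB
    C ↦ CC
  step 1 ⇒ step 2: CCBCCBCCB ⇒ CC·CC·CAA·CC·CC·CAA·CC·CC·CAA
    B ↦ CAA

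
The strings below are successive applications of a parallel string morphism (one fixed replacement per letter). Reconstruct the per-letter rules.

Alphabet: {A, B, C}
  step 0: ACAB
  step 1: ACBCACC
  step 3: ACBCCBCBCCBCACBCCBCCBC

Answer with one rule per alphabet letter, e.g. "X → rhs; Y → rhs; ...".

A->AC, B->C, C->BC

  step 0 ⇒ step 1: ACAB ⇒ AC·BC·AC·C
    A ↦ AC
    B ↦ C
    C ↦ BC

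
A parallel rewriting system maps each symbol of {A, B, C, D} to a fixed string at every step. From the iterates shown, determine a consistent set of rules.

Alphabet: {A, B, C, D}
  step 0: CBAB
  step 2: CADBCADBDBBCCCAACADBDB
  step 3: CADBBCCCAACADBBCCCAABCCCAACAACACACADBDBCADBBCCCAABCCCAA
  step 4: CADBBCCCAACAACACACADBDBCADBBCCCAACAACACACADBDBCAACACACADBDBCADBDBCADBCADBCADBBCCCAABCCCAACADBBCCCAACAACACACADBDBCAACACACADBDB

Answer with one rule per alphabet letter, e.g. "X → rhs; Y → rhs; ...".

A->DB, B->CAA, C->CA, D->BCC

  step 3 ⇒ step 4: CADBBCCCAACADBBCCCAABCCCAACAACACACADBDBCADBBCCCAABCCCAA ⇒ CA·DB·BCC·CAA·CAA·CA·CA·CA·DB·DB·CA·DB·BCC·CAA·CAA·CA·CA·CA·DB·DB·CAA·CA·CA·CA·DB·DB·CA·DB·DB·CA·DB·CA·DB·CA·DB·BCC·CAA·BCC·CAA·CA·DB·BCC·CAA·CAA·CA·CA·CA·DB·DB·CAA·CA·CA·CA·DB·DB
    A ↦ DB
    B ↦ CAA
    C ↦ CA
    D ↦ BCC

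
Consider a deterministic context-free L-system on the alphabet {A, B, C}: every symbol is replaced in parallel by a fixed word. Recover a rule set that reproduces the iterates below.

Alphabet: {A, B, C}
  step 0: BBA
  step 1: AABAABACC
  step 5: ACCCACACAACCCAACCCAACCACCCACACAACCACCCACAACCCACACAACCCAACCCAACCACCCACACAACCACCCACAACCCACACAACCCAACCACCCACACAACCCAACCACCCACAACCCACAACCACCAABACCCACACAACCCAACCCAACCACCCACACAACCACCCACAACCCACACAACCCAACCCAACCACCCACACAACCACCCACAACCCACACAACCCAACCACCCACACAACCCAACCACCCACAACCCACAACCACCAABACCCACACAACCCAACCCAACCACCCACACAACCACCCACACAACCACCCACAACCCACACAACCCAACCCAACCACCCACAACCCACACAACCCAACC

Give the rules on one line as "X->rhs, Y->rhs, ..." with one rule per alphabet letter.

  step 0 ⇒ step 1: BBA ⇒ AAB·AAB·ACC
    A ↦ ACC
    B ↦ AAB
    C ↦ CA  (constrained at step 1)

A->ACC, B->AAB, C->CA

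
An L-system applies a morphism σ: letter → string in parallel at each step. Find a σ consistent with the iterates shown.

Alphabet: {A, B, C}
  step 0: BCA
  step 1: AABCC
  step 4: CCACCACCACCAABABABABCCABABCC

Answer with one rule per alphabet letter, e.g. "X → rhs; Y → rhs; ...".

  step 0 ⇒ step 1: BCA ⇒ A·AB·CC
    A ↦ CC
    B ↦ A
    C ↦ AB

A->CC, B->A, C->AB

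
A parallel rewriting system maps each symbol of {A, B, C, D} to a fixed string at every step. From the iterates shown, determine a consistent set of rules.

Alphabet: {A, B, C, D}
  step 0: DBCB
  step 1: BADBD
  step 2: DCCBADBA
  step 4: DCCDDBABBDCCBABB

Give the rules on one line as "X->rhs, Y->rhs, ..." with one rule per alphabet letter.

  step 1 ⇒ step 2: BADBD ⇒ D·CC·BA·D·BA
    A ↦ CC
    B ↦ D
    D ↦ BA
  step 0 ⇒ step 1: DBCB ⇒ BA·D·B·D
    C ↦ B

A->CC, B->D, C->B, D->BA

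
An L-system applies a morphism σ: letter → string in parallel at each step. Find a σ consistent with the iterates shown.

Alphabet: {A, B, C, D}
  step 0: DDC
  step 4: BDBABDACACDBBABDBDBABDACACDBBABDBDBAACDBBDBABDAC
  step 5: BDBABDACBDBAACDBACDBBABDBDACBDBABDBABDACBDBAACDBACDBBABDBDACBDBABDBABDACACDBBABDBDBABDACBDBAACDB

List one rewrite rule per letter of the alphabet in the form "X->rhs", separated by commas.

  step 4 ⇒ step 5: BDBABDACACDBBABDBDBABDACACDBBABDBDBAACDBBDBABDAC ⇒ BD·BA·BD·AC·BD·BA·AC·DB·AC·DB·BA·BD·BD·AC·BD·BA·BD·BA·BD·AC·BD·BA·AC·DB·AC·DB·BA·BD·BD·AC·BD·BA·BD·BA·BD·AC·AC·DB·BA·BD·BD·BA·BD·AC·BD·BA·AC·DB
    A ↦ AC
    B ↦ BD
    C ↦ DB
    D ↦ BA

A->AC, B->BD, C->DB, D->BA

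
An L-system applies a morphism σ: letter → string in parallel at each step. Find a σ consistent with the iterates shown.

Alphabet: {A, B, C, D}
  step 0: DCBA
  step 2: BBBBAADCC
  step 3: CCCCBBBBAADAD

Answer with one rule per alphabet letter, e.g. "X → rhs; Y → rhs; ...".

A->BB, B->C, C->AD, D->A

  step 2 ⇒ step 3: BBBBAADCC ⇒ C·C·C·C·BB·BB·A·AD·AD
    A ↦ BB
    B ↦ C
    C ↦ AD
    D ↦ A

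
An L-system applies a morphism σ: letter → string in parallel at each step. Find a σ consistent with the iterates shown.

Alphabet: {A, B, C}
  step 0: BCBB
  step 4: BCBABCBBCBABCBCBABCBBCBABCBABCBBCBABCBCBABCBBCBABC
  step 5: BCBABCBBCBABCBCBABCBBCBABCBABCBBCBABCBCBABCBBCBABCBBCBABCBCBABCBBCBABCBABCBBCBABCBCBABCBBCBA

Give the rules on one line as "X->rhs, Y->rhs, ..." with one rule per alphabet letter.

  step 4 ⇒ step 5: BCBABCBBCBABCBCBABCBBCBABCBABCBBCBABCBCBABCBBCBABC ⇒ BC·BA·BC·B·BC·BA·BC·BC·BA·BC·B·BC·BA·BC·BA·BC·B·BC·BA·BC·BC·BA·BC·B·BC·BA·BC·B·BC·BA·BC·BC·BA·BC·B·BC·BA·BC·BA·BC·B·BC·BA·BC·BC·BA·BC·B·BC·BA
    A ↦ B
    B ↦ BC
    C ↦ BA

A->B, B->BC, C->BA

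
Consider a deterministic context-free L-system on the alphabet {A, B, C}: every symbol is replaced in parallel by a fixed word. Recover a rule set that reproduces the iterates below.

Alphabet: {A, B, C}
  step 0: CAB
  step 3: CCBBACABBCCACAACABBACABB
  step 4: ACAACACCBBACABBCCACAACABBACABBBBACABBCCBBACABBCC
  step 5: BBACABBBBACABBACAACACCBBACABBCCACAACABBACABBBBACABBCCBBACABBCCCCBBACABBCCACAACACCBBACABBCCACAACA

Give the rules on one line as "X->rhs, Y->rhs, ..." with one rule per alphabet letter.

  step 4 ⇒ step 5: ACAACACCBBACABBCCACAACABBACABBBBACABBCCBBACABBCC ⇒ BB·ACA·BB·BB·ACA·BB·ACA·ACA·C·C·BB·ACA·BB·C·C·ACA·ACA·BB·ACA·BB·BB·ACA·BB·C·C·BB·ACA·BB·C·C·C·C·BB·ACA·BB·C·C·ACA·ACA·C·C·BB·ACA·BB·C·C·ACA·ACA
    A ↦ BB
    B ↦ C
    C ↦ ACA

A->BB, B->C, C->ACA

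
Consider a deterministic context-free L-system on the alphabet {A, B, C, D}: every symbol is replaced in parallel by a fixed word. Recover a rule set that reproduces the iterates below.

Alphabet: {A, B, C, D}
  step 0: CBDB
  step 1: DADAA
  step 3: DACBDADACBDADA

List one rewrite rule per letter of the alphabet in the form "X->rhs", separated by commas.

  step 0 ⇒ step 1: CBDB ⇒ D·A·DA·A
    B ↦ A
    C ↦ D
    D ↦ DA
    A ↦ CB  (constrained at step 1)

A->CB, B->A, C->D, D->DA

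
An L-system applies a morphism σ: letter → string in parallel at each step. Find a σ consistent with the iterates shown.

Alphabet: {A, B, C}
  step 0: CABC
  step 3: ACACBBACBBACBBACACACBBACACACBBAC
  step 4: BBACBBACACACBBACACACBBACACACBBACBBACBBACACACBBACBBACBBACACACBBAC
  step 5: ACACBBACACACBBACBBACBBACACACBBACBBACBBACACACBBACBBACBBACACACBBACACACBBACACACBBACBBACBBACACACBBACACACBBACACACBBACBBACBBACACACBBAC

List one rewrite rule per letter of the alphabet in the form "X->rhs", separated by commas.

  step 4 ⇒ step 5: BBACBBACACACBBACACACBBACACACBBACBBACBBACACACBBACBBACBBACACACBBAC ⇒ AC·AC·BB·AC·AC·AC·BB·AC·BB·AC·BB·AC·AC·AC·BB·AC·BB·AC·BB·AC·AC·AC·BB·AC·BB·AC·BB·AC·AC·AC·BB·AC·AC·AC·BB·AC·AC·AC·BB·AC·BB·AC·BB·AC·AC·AC·BB·AC·AC·AC·BB·AC·AC·AC·BB·AC·BB·AC·BB·AC·AC·AC·BB·AC
    A ↦ BB
    B ↦ AC
    C ↦ AC

A->BB, B->AC, C->AC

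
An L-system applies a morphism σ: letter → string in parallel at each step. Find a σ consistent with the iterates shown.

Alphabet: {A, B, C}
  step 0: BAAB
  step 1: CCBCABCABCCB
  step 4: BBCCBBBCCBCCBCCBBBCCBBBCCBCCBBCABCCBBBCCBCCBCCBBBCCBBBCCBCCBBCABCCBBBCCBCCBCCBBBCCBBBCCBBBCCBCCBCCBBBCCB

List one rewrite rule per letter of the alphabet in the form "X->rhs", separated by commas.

  step 0 ⇒ step 1: BAAB ⇒ CCB·CAB·CAB·CCB
    A ↦ CAB
    B ↦ CCB
    C ↦ B  (constrained at step 1)

A->CAB, B->CCB, C->B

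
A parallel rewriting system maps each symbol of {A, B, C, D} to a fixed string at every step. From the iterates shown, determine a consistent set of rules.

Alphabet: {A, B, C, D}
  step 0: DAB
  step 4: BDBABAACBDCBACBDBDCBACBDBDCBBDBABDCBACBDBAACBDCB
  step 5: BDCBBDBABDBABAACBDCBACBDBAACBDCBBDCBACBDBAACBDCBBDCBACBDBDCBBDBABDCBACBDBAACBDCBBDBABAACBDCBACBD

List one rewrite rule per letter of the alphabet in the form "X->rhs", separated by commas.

A->BA, B->BD, C->AC, D->CB

  step 4 ⇒ step 5: BDBABAACBDCBACBDBDCBACBDBDCBBDBABDCBACBDBAACBDCB ⇒ BD·CB·BD·BA·BD·BA·BA·AC·BD·CB·AC·BD·BA·AC·BD·CB·BD·CB·AC·BD·BA·AC·BD·CB·BD·CB·AC·BD·BD·CB·BD·BA·BD·CB·AC·BD·BA·AC·BD·CB·BD·BA·BA·AC·BD·CB·AC·BD
    A ↦ BA
    B ↦ BD
    C ↦ AC
    D ↦ CB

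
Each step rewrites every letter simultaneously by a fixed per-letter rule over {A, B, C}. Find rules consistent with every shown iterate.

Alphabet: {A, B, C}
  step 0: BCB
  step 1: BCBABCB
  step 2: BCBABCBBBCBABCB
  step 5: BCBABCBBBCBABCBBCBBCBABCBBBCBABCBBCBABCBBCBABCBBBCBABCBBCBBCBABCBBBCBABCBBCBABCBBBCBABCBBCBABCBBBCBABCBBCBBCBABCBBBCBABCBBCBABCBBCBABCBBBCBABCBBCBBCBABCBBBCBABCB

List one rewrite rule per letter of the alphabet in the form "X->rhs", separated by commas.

A->B, B->BCB, C->A

  step 1 ⇒ step 2: BCBABCB ⇒ BCB·A·BCB·B·BCB·A·BCB
    A ↦ B
    B ↦ BCB
    C ↦ A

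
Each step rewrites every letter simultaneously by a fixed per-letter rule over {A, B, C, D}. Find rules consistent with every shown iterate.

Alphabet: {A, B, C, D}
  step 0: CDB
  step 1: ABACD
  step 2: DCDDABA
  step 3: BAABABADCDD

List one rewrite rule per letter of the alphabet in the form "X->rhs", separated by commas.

  step 2 ⇒ step 3: DCDDABA ⇒ BA·A·BA·BA·D·CD·D
    A ↦ D
    B ↦ CD
    C ↦ A
    D ↦ BA

A->D, B->CD, C->A, D->BA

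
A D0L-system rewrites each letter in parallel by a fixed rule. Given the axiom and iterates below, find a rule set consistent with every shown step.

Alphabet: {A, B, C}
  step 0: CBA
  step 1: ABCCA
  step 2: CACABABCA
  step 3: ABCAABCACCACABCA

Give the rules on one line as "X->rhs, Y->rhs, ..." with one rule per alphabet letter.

A->CA, B->C, C->AB

  step 2 ⇒ step 3: CACABABCA ⇒ AB·CA·AB·CA·C·CA·C·AB·CA
    A ↦ CA
    B ↦ C
    C ↦ AB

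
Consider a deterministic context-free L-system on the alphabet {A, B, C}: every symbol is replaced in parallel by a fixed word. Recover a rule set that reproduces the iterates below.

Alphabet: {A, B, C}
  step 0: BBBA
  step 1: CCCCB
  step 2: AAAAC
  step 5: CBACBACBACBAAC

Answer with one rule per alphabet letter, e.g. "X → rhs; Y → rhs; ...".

  step 1 ⇒ step 2: CCCCB ⇒ A·A·A·A·C
    B ↦ C
    C ↦ A
  step 0 ⇒ step 1: BBBA ⇒ C·C·C·CB
    A ↦ CB

A->CB, B->C, C->A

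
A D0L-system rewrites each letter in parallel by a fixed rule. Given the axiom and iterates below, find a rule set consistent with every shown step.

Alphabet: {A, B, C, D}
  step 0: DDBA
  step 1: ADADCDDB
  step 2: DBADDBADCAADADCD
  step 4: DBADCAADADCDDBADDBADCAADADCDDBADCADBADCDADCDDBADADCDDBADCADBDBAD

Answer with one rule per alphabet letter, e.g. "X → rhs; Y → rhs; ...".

A->DB, B->CD, C->CA, D->AD

  step 1 ⇒ step 2: ADADCDDB ⇒ DB·AD·DB·AD·CA·AD·AD·CD
    A ↦ DB
    B ↦ CD
    C ↦ CA
    D ↦ AD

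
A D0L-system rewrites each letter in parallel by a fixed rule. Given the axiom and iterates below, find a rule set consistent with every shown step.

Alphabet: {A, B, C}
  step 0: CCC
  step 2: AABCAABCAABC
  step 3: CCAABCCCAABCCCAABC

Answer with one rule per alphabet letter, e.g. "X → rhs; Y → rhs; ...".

A->C, B->AA, C->BC

  step 2 ⇒ step 3: AABCAABCAABC ⇒ C·C·AA·BC·C·C·AA·BC·C·C·AA·BC
    A ↦ C
    B ↦ AA
    C ↦ BC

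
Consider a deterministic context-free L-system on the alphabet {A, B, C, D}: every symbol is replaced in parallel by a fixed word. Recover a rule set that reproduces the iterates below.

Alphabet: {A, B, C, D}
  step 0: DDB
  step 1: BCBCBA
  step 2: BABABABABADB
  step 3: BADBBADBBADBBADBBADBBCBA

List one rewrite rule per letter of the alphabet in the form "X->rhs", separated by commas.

  step 2 ⇒ step 3: BABABABABADB ⇒ BA·DB·BA·DB·BA·DB·BA·DB·BA·DB·BC·BA
    A ↦ DB
    B ↦ BA
    D ↦ BC
  step 1 ⇒ step 2: BCBCBA ⇒ BA·BA·BA·BA·BA·DB
    C ↦ BA

A->DB, B->BA, C->BA, D->BC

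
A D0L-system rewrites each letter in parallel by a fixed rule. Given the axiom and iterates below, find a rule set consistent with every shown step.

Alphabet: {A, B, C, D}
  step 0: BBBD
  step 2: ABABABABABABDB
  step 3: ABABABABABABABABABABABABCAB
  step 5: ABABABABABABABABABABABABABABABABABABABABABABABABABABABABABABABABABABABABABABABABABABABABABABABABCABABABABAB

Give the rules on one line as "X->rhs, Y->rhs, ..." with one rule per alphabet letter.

  step 2 ⇒ step 3: ABABABABABABDB ⇒ AB·AB·AB·AB·AB·AB·AB·AB·AB·AB·AB·AB·C·AB
    A ↦ AB
    B ↦ AB
    D ↦ C
    C ↦ DB  (constrained at step 3)

A->AB, B->AB, C->DB, D->C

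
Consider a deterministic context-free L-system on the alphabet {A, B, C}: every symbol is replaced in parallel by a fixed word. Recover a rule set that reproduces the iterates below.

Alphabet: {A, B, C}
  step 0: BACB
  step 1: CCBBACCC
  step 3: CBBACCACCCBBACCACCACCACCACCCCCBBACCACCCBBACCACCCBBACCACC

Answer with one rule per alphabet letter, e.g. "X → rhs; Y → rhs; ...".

  step 0 ⇒ step 1: BACB ⇒ C·CBB·ACC·C
    A ↦ CBB
    B ↦ C
    C ↦ ACC

A->CBB, B->C, C->ACC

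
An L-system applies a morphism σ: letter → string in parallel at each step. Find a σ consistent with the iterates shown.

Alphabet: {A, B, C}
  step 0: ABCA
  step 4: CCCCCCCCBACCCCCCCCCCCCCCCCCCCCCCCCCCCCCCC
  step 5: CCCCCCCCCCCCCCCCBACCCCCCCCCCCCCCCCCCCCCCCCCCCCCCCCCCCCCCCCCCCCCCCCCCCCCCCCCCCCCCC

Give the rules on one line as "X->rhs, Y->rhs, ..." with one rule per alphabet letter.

  step 4 ⇒ step 5: CCCCCCCCBACCCCCCCCCCCCCCCCCCCCCCCCCCCCCCC ⇒ CC·CC·CC·CC·CC·CC·CC·CC·BA·C·CC·CC·CC·CC·CC·CC·CC·CC·CC·CC·CC·CC·CC·CC·CC·CC·CC·CC·CC·CC·CC·CC·CC·CC·CC·CC·CC·CC·CC·CC·CC
    A ↦ C
    B ↦ BA
    C ↦ CC

A->C, B->BA, C->CC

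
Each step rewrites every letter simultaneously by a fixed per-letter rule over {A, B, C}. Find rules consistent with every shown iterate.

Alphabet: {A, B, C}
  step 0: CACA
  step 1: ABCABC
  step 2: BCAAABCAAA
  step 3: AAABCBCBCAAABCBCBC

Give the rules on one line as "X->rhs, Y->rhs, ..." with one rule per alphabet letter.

A->BC, B->AA, C->A

  step 2 ⇒ step 3: BCAAABCAAA ⇒ AA·A·BC·BC·BC·AA·A·BC·BC·BC
    A ↦ BC
    B ↦ AA
    C ↦ A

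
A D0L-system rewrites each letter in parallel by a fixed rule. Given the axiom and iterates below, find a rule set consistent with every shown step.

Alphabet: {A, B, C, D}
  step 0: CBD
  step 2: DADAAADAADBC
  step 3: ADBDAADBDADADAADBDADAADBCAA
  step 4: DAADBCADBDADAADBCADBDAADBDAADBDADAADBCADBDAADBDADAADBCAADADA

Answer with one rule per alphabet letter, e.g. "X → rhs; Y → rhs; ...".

  step 3 ⇒ step 4: ADBDAADBDADADAADBDADAADBCAA ⇒ DA·ADB·C·ADB·DA·DA·ADB·C·ADB·DA·ADB·DA·ADB·DA·DA·ADB·C·ADB·DA·ADB·DA·DA·ADB·C·AA·DA·DA
    A ↦ DA
    B ↦ C
    C ↦ AA
    D ↦ ADB

A->DA, B->C, C->AA, D->ADB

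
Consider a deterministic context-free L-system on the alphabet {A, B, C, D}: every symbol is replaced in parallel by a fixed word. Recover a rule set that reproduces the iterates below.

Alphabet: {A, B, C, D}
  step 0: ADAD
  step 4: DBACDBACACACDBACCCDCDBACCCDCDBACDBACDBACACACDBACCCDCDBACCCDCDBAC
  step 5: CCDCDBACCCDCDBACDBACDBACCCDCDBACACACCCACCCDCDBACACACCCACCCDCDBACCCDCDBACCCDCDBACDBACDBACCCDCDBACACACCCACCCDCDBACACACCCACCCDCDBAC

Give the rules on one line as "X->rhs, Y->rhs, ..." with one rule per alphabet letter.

  step 4 ⇒ step 5: DBACDBACACACDBACCCDCDBACCCDCDBACDBACDBACACACDBACCCDCDBACCCDCDBAC ⇒ CC·DC·DB·AC·CC·DC·DB·AC·DB·AC·DB·AC·CC·DC·DB·AC·AC·AC·CC·AC·CC·DC·DB·AC·AC·AC·CC·AC·CC·DC·DB·AC·CC·DC·DB·AC·CC·DC·DB·AC·DB·AC·DB·AC·CC·DC·DB·AC·AC·AC·CC·AC·CC·DC·DB·AC·AC·AC·CC·AC·CC·DC·DB·AC
    A ↦ DB
    B ↦ DC
    C ↦ AC
    D ↦ CC

A->DB, B->DC, C->AC, D->CC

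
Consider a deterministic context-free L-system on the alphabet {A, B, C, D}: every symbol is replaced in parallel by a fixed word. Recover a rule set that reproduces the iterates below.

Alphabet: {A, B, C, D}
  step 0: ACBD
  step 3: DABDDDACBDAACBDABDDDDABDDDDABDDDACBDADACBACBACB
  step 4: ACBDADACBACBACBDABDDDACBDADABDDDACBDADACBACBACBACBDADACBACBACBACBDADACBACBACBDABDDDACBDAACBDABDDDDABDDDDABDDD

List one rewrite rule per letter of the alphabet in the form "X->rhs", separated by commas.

A->DA, B->D, C->BDD, D->ACB

  step 3 ⇒ step 4: DABDDDACBDAACBDABDDDDABDDDDABDDDACBDADACBACBACB ⇒ ACB·DA·D·ACB·ACB·ACB·DA·BDD·D·ACB·DA·DA·BDD·D·ACB·DA·D·ACB·ACB·ACB·ACB·DA·D·ACB·ACB·ACB·ACB·DA·D·ACB·ACB·ACB·DA·BDD·D·ACB·DA·ACB·DA·BDD·D·DA·BDD·D·DA·BDD·D
    A ↦ DA
    B ↦ D
    C ↦ BDD
    D ↦ ACB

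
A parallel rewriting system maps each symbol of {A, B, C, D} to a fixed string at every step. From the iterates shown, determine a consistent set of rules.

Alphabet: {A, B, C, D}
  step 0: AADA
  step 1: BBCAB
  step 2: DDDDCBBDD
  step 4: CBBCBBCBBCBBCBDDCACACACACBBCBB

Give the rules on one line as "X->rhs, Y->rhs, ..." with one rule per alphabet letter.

A->B, B->DD, C->CB, D->CA

  step 1 ⇒ step 2: BBCAB ⇒ DD·DD·CB·B·DD
    A ↦ B
    B ↦ DD
    C ↦ CB
  step 0 ⇒ step 1: AADA ⇒ B·B·CA·B
    D ↦ CA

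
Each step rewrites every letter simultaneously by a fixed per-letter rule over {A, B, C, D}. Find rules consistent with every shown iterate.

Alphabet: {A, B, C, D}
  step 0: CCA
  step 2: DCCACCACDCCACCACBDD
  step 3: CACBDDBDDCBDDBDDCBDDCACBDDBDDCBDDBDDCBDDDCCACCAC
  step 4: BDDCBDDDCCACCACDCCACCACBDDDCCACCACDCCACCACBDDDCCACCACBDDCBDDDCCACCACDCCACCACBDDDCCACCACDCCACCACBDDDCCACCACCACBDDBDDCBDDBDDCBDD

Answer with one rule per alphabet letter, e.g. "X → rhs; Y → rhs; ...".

  step 3 ⇒ step 4: CACBDDBDDCBDDBDDCBDDCACBDDBDDCBDDBDDCBDDDCCACCAC ⇒ BDD·C·BDD·DC·CAC·CAC·DC·CAC·CAC·BDD·DC·CAC·CAC·DC·CAC·CAC·BDD·DC·CAC·CAC·BDD·C·BDD·DC·CAC·CAC·DC·CAC·CAC·BDD·DC·CAC·CAC·DC·CAC·CAC·BDD·DC·CAC·CAC·CAC·BDD·BDD·C·BDD·BDD·C·BDD
    A ↦ C
    B ↦ DC
    C ↦ BDD
    D ↦ CAC

A->C, B->DC, C->BDD, D->CAC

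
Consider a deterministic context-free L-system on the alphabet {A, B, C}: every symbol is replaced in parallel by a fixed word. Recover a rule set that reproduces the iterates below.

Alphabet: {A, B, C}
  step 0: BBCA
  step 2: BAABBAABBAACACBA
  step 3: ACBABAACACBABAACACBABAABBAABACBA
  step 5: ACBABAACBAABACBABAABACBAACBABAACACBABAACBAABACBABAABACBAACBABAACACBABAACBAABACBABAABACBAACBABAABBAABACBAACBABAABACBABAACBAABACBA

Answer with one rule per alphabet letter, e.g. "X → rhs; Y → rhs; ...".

A->BA, B->AC, C->AB

  step 2 ⇒ step 3: BAABBAABBAACACBA ⇒ AC·BA·BA·AC·AC·BA·BA·AC·AC·BA·BA·AB·BA·AB·AC·BA
    A ↦ BA
    B ↦ AC
    C ↦ AB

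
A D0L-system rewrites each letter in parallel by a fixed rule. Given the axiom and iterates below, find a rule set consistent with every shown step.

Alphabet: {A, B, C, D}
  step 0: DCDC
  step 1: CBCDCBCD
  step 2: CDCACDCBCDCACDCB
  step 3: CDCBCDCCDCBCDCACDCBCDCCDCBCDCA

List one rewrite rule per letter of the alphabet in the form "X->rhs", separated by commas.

A->C, B->CA, C->CD, D->CB

  step 2 ⇒ step 3: CDCACDCBCDCACDCB ⇒ CD·CB·CD·C·CD·CB·CD·CA·CD·CB·CD·C·CD·CB·CD·CA
    A ↦ C
    B ↦ CA
    C ↦ CD
    D ↦ CB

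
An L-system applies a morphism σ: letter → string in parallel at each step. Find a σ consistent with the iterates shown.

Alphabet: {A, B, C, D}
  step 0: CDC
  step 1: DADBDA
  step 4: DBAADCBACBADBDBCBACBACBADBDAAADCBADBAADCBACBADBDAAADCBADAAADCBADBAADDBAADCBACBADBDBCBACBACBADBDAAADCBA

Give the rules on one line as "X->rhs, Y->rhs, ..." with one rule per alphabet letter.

A->CBA, B->AAD, C->DA, D->DB

  step 0 ⇒ step 1: CDC ⇒ DA·DB·DA
    C ↦ DA
    D ↦ DB
    A ↦ CBA  (constrained at step 1)
    B ↦ AAD  (constrained at step 1)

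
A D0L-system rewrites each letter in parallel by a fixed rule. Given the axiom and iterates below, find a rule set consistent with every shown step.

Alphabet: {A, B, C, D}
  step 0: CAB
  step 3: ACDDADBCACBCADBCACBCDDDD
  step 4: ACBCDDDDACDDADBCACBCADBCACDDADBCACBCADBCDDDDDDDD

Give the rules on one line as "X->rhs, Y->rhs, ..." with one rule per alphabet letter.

  step 3 ⇒ step 4: ACDDADBCACBCADBCACBCDDDD ⇒ AC·BC·DD·DD·AC·DD·AD·BC·AC·BC·AD·BC·AC·DD·AD·BC·AC·BC·AD·BC·DD·DD·DD·DD
    A ↦ AC
    B ↦ AD
    C ↦ BC
    D ↦ DD

A->AC, B->AD, C->BC, D->DD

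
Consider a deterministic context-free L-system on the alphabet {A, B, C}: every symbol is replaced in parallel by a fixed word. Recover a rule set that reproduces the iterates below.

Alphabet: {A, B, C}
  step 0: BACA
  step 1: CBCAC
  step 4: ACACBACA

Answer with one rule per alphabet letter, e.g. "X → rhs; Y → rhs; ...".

A->C, B->CB, C->A

  step 0 ⇒ step 1: BACA ⇒ CB·C·A·C
    A ↦ C
    B ↦ CB
    C ↦ A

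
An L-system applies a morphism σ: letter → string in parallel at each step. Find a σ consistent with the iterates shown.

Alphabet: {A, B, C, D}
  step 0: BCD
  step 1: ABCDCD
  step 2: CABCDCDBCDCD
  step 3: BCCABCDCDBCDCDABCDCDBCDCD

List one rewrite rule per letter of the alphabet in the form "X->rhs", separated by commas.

A->C, B->A, C->BC, D->DCD

  step 2 ⇒ step 3: CABCDCDBCDCD ⇒ BC·C·A·BC·DCD·BC·DCD·A·BC·DCD·BC·DCD
    A ↦ C
    B ↦ A
    C ↦ BC
    D ↦ DCD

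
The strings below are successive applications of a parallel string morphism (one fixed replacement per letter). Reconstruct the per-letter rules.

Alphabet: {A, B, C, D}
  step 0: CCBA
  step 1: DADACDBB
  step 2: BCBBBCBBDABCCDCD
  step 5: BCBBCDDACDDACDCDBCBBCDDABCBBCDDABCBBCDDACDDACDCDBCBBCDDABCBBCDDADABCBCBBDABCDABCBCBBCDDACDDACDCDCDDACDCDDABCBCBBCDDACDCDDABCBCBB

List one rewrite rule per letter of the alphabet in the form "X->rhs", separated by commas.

  step 1 ⇒ step 2: DADACDBB ⇒ BC·BB·BC·BB·DA·BC·CD·CD
    A ↦ BB
    B ↦ CD
    C ↦ DA
    D ↦ BC

A->BB, B->CD, C->DA, D->BC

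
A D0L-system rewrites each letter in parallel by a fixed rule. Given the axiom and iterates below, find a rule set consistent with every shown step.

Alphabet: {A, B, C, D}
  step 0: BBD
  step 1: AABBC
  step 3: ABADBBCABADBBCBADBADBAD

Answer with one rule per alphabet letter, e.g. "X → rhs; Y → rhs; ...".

A->BAD, B->A, C->A, D->BBC

  step 0 ⇒ step 1: BBD ⇒ A·A·BBC
    B ↦ A
    D ↦ BBC
    A ↦ BAD  (constrained at step 1)
    C ↦ A  (constrained at step 1)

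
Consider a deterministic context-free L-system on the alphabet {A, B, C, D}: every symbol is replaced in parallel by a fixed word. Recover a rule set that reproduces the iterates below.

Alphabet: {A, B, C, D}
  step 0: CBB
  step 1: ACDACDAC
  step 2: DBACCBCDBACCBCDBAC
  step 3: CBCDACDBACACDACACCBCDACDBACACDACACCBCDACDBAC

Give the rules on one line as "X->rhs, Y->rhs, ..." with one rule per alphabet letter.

  step 2 ⇒ step 3: DBACCBCDBACCBCDBAC ⇒ CBC·DAC·DB·AC·AC·DAC·AC·CBC·DAC·DB·AC·AC·DAC·AC·CBC·DAC·DB·AC
    A ↦ DB
    B ↦ DAC
    C ↦ AC
    D ↦ CBC

A->DB, B->DAC, C->AC, D->CBC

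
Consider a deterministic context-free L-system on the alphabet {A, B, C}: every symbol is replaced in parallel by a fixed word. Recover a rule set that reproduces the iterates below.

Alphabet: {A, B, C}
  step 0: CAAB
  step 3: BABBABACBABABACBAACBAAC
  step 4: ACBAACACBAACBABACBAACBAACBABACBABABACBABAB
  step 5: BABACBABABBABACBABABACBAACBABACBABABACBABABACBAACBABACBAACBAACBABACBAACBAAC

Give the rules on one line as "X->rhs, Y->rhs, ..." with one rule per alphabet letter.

  step 4 ⇒ step 5: ACBAACACBAACBABACBAACBAACBABACBABABACBABAB ⇒ BA·B·AC·BA·BA·B·BA·B·AC·BA·BA·B·AC·BA·AC·BA·B·AC·BA·BA·B·AC·BA·BA·B·AC·BA·AC·BA·B·AC·BA·AC·BA·AC·BA·B·AC·BA·AC·BA·AC
    A ↦ BA
    B ↦ AC
    C ↦ B

A->BA, B->AC, C->B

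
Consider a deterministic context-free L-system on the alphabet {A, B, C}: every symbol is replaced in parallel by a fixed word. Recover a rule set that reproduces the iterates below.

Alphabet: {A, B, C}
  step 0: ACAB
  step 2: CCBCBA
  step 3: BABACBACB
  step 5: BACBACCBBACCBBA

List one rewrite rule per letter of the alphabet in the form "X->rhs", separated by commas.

A->B, B->C, C->BA

  step 2 ⇒ step 3: CCBCBA ⇒ BA·BA·C·BA·C·B
    A ↦ B
    B ↦ C
    C ↦ BA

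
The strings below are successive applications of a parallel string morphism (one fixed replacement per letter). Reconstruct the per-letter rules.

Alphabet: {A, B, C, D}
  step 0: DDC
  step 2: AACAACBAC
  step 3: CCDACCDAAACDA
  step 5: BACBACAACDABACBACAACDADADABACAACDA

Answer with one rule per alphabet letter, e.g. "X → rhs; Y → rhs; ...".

A->C, B->AA, C->DA, D->BA

  step 2 ⇒ step 3: AACAACBAC ⇒ C·C·DA·C·C·DA·AA·C·DA
    A ↦ C
    B ↦ AA
    C ↦ DA
    D ↦ BA  (constrained at step 0)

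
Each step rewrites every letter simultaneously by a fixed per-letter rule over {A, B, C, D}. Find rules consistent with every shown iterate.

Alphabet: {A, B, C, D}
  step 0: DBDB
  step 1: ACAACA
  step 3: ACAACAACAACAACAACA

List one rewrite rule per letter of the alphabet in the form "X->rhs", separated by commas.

A->DB, B->A, C->DB, D->AC

  step 0 ⇒ step 1: DBDB ⇒ AC·A·AC·A
    B ↦ A
    D ↦ AC
    A ↦ DB  (constrained at step 1)
    C ↦ DB  (constrained at step 1)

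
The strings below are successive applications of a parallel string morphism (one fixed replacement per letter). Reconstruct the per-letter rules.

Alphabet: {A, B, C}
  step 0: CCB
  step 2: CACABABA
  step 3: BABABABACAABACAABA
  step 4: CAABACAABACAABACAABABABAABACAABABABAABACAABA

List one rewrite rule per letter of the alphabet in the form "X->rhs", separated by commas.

  step 3 ⇒ step 4: BABABABACAABACAABA ⇒ CA·ABA·CA·ABA·CA·ABA·CA·ABA·B·ABA·ABA·CA·ABA·B·ABA·ABA·CA·ABA
    A ↦ ABA
    B ↦ CA
    C ↦ B

A->ABA, B->CA, C->B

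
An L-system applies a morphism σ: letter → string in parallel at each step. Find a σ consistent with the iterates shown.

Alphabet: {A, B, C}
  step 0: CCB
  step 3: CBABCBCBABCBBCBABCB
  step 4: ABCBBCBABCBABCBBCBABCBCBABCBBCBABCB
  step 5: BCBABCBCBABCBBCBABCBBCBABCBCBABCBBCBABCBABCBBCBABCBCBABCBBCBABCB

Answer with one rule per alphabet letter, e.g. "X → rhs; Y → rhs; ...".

  step 4 ⇒ step 5: ABCBBCBABCBABCBBCBABCBCBABCBBCBABCB ⇒ B·CB·AB·CB·CB·AB·CB·B·CB·AB·CB·B·CB·AB·CB·CB·AB·CB·B·CB·AB·CB·AB·CB·B·CB·AB·CB·CB·AB·CB·B·CB·AB·CB
    A ↦ B
    B ↦ CB
    C ↦ AB

A->B, B->CB, C->AB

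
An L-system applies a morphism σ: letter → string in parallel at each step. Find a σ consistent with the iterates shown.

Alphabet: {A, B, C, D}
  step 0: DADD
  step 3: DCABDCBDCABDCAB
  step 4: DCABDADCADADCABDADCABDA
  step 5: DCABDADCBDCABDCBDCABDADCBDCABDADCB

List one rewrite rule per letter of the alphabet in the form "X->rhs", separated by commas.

A->B, B->DA, C->A, D->DC

  step 4 ⇒ step 5: DCABDADCADADCABDADCABDA ⇒ DC·A·B·DA·DC·B·DC·A·B·DC·B·DC·A·B·DA·DC·B·DC·A·B·DA·DC·B
    A ↦ B
    B ↦ DA
    C ↦ A
    D ↦ DC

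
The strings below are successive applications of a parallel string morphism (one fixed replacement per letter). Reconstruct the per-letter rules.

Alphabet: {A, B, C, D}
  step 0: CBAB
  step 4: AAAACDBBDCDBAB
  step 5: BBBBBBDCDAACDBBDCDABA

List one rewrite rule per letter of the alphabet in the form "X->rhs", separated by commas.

A->B, B->A, C->BBD, D->CD

  step 4 ⇒ step 5: AAAACDBBDCDBAB ⇒ B·B·B·B·BBD·CD·A·A·CD·BBD·CD·A·B·A
    A ↦ B
    B ↦ A
    C ↦ BBD
    D ↦ CD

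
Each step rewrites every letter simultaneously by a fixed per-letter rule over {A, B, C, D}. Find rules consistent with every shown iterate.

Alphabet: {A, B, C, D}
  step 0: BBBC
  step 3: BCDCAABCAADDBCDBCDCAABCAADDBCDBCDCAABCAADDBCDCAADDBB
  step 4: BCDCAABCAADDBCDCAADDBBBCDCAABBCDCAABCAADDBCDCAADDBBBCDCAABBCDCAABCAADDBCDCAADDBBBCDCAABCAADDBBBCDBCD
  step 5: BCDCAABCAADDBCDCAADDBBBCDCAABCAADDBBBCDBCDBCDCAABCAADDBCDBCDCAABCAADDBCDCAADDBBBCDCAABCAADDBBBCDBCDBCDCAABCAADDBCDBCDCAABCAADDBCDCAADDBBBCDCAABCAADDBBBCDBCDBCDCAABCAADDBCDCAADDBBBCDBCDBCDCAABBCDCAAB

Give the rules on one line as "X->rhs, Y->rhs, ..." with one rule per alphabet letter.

  step 4 ⇒ step 5: BCDCAABCAADDBCDCAADDBBBCDCAABBCDCAABCAADDBCDCAADDBBBCDCAABBCDCAABCAADDBCDCAADDBBBCDCAABCAADDBBBCDBCD ⇒ BCD·CAA·B·CAA·D·D·BCD·CAA·D·D·B·B·BCD·CAA·B·CAA·D·D·B·B·BCD·BCD·BCD·CAA·B·CAA·D·D·BCD·BCD·CAA·B·CAA·D·D·BCD·CAA·D·D·B·B·BCD·CAA·B·CAA·D·D·B·B·BCD·BCD·BCD·CAA·B·CAA·D·D·BCD·BCD·CAA·B·CAA·D·D·BCD·CAA·D·D·B·B·BCD·CAA·B·CAA·D·D·B·B·BCD·BCD·BCD·CAA·B·CAA·D·D·BCD·CAA·D·D·B·B·BCD·BCD·BCD·CAA·B·BCD·CAA·B
    A ↦ D
    B ↦ BCD
    C ↦ CAA
    D ↦ B

A->D, B->BCD, C->CAA, D->B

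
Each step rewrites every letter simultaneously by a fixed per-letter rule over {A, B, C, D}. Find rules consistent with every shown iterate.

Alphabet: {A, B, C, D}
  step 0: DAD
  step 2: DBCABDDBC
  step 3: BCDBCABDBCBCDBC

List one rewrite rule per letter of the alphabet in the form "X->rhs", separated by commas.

  step 2 ⇒ step 3: DBCABDDBC ⇒ BC·D·BC·AB·D·BC·BC·D·BC
    A ↦ AB
    B ↦ D
    C ↦ BC
    D ↦ BC

A->AB, B->D, C->BC, D->BC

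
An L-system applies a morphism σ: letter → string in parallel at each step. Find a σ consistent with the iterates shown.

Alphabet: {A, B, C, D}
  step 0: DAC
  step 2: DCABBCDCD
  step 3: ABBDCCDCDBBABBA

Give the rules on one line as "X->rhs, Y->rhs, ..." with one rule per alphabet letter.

  step 2 ⇒ step 3: DCABBCDCD ⇒ A·BB·DC·CD·CD·BB·A·BB·A
    A ↦ DC
    B ↦ CD
    C ↦ BB
    D ↦ A

A->DC, B->CD, C->BB, D->A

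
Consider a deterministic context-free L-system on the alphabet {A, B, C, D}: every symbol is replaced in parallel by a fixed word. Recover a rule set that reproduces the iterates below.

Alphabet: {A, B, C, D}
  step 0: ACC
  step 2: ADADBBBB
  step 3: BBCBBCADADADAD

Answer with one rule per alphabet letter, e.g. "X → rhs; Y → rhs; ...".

  step 2 ⇒ step 3: ADADBBBB ⇒ BB·C·BB·C·AD·AD·AD·AD
    A ↦ BB
    B ↦ AD
    D ↦ C
    C ↦ A  (constrained at step 0)

A->BB, B->AD, C->A, D->C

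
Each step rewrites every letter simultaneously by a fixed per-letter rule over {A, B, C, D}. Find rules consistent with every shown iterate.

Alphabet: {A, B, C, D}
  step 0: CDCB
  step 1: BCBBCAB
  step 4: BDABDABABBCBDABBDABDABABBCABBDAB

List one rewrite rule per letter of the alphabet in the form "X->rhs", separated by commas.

  step 0 ⇒ step 1: CDCB ⇒ BC·B·BC·AB
    B ↦ AB
    C ↦ BC
    D ↦ B
    A ↦ D  (constrained at step 1)

A->D, B->AB, C->BC, D->B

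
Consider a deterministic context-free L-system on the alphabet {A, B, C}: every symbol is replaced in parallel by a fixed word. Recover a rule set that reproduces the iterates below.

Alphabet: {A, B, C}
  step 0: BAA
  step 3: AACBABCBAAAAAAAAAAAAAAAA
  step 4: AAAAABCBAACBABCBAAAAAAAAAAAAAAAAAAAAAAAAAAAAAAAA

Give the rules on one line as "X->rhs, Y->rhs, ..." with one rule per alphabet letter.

  step 3 ⇒ step 4: AACBABCBAAAAAAAAAAAAAAAA ⇒ AA·AA·AB·CB·AA·CB·AB·CB·AA·AA·AA·AA·AA·AA·AA·AA·AA·AA·AA·AA·AA·AA·AA·AA
    A ↦ AA
    B ↦ CB
    C ↦ AB

A->AA, B->CB, C->AB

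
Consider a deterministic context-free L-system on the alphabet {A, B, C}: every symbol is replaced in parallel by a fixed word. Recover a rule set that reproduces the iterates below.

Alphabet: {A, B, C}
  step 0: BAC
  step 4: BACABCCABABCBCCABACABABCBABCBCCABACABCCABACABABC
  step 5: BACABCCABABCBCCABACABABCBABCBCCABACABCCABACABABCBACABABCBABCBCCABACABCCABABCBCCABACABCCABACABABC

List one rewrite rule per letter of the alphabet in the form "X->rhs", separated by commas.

A->CA, B->BA, C->BC

  step 4 ⇒ step 5: BACABCCABABCBCCABACABABCBABCBCCABACABCCABACABABC ⇒ BA·CA·BC·CA·BA·BC·BC·CA·BA·CA·BA·BC·BA·BC·BC·CA·BA·CA·BC·CA·BA·CA·BA·BC·BA·CA·BA·BC·BA·BC·BC·CA·BA·CA·BC·CA·BA·BC·BC·CA·BA·CA·BC·CA·BA·CA·BA·BC
    A ↦ CA
    B ↦ BA
    C ↦ BC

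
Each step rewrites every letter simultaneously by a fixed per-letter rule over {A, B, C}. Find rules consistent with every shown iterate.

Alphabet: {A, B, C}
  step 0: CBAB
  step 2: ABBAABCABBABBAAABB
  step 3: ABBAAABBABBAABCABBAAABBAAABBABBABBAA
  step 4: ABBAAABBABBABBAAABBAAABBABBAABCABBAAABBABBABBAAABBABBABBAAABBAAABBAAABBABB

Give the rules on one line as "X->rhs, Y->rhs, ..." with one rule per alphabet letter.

A->ABB, B->A, C->ABC

  step 3 ⇒ step 4: ABBAAABBABBAABCABBAAABBAAABBABBABBAA ⇒ ABB·A·A·ABB·ABB·ABB·A·A·ABB·A·A·ABB·ABB·A·ABC·ABB·A·A·ABB·ABB·ABB·A·A·ABB·ABB·ABB·A·A·ABB·A·A·ABB·A·A·ABB·ABB
    A ↦ ABB
    B ↦ A
    C ↦ ABC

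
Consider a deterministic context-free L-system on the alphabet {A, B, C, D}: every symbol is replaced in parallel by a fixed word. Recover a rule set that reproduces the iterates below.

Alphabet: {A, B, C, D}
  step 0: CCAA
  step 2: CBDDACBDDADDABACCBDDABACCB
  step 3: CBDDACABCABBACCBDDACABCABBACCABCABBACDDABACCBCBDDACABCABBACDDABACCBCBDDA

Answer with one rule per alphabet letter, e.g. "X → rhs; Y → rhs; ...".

  step 2 ⇒ step 3: CBDDACBDDADDABACCBDDABACCB ⇒ CB·DDA·CAB·CAB·BAC·CB·DDA·CAB·CAB·BAC·CAB·CAB·BAC·DDA·BAC·CB·CB·DDA·CAB·CAB·BAC·DDA·BAC·CB·CB·DDA
    A ↦ BAC
    B ↦ DDA
    C ↦ CB
    D ↦ CAB

A->BAC, B->DDA, C->CB, D->CAB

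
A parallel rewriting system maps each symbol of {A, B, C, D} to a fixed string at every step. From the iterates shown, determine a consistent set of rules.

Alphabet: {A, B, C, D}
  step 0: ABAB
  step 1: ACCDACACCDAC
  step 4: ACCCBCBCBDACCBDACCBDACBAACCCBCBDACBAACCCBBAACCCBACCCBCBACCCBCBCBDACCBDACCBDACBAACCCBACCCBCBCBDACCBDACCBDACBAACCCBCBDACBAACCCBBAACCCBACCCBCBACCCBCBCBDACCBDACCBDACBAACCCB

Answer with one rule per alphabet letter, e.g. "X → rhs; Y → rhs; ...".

  step 0 ⇒ step 1: ABAB ⇒ ACC·DAC·ACC·DAC
    A ↦ ACC
    B ↦ DAC
    C ↦ CB  (constrained at step 1)
    D ↦ BA  (constrained at step 1)

A->ACC, B->DAC, C->CB, D->BA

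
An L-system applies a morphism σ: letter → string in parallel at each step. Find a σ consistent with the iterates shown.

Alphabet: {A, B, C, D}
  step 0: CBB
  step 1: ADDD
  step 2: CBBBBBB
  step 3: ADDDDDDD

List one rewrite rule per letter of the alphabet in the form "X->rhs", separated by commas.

  step 2 ⇒ step 3: CBBBBBB ⇒ AD·D·D·D·D·D·D
    B ↦ D
    C ↦ AD
  step 1 ⇒ step 2: ADDD ⇒ C·BB·BB·BB
    A ↦ C
  step 1 ⇒ step 2: ADDD ⇒ C·BB·BB·BB
    D ↦ BB

A->C, B->D, C->AD, D->BB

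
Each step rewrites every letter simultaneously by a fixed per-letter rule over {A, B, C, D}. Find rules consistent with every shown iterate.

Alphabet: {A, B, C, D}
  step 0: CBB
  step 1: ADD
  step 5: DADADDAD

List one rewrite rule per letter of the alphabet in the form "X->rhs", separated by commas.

A->B, B->D, C->A, D->BC

  step 0 ⇒ step 1: CBB ⇒ A·D·D
    B ↦ D
    C ↦ A
    A ↦ B  (constrained at step 1)
    D ↦ BC  (constrained at step 1)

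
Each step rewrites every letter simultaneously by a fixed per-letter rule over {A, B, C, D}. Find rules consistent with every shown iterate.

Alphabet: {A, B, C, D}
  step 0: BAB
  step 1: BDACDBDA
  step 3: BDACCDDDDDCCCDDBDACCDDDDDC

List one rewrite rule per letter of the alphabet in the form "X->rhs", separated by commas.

A->CD, B->BDA, C->DD, D->C

  step 0 ⇒ step 1: BAB ⇒ BDA·CD·BDA
    A ↦ CD
    B ↦ BDA
    C ↦ DD  (constrained at step 1)
    D ↦ C  (constrained at step 1)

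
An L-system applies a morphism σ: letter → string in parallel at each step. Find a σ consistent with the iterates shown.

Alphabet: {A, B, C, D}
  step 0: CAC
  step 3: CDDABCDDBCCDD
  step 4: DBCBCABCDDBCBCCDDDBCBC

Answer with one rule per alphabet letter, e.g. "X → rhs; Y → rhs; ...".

A->AB, B->CD, C->D, D->BC

  step 3 ⇒ step 4: CDDABCDDBCCDD ⇒ D·BC·BC·AB·CD·D·BC·BC·CD·D·D·BC·BC
    A ↦ AB
    B ↦ CD
    C ↦ D
    D ↦ BC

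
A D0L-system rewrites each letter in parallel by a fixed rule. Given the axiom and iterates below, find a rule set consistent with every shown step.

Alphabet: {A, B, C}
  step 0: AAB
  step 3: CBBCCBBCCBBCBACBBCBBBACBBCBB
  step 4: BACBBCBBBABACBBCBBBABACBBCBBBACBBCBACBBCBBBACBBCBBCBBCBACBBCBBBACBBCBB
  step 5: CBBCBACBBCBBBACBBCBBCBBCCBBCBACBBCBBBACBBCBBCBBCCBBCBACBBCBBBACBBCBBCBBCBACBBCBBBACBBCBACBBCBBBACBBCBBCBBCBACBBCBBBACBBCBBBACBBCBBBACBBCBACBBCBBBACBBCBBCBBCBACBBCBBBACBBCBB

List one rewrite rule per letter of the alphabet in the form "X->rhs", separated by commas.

A->C, B->CBB, C->BA

  step 4 ⇒ step 5: BACBBCBBBABACBBCBBBABACBBCBBBACBBCBACBBCBBBACBBCBBCBBCBACBBCBBBACBBCBB ⇒ CBB·C·BA·CBB·CBB·BA·CBB·CBB·CBB·C·CBB·C·BA·CBB·CBB·BA·CBB·CBB·CBB·C·CBB·C·BA·CBB·CBB·BA·CBB·CBB·CBB·C·BA·CBB·CBB·BA·CBB·C·BA·CBB·CBB·BA·CBB·CBB·CBB·C·BA·CBB·CBB·BA·CBB·CBB·BA·CBB·CBB·BA·CBB·C·BA·CBB·CBB·BA·CBB·CBB·CBB·C·BA·CBB·CBB·BA·CBB·CBB
    A ↦ C
    B ↦ CBB
    C ↦ BA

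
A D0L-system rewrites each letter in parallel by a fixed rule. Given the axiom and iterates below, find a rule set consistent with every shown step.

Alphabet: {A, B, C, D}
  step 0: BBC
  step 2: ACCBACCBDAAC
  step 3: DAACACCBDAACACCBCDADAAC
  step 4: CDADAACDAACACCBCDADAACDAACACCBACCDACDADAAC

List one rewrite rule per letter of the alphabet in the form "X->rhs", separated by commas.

  step 3 ⇒ step 4: DAACACCBDAACACCBCDADAAC ⇒ C·DA·DA·AC·DA·AC·AC·CB·C·DA·DA·AC·DA·AC·AC·CB·AC·C·DA·C·DA·DA·AC
    A ↦ DA
    B ↦ CB
    C ↦ AC
    D ↦ C

A->DA, B->CB, C->AC, D->C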